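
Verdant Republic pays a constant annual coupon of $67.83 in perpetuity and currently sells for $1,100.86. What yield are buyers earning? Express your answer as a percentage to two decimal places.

P = C/r ⇒ r = C/P = $67.83/$1,100.86 = 0.061615

6.16%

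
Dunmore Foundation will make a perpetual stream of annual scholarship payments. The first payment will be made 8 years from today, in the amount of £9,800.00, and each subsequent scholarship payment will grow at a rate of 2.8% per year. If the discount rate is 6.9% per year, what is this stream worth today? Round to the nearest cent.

Value at end of year 7: C₁ / (r − g) = £9,800.00 / (0.069 − 0.028) = £239,024.3902
Discount to today: PV = £239,024.3902 / (1 + 0.069)^7 = £239,024.3902 / 1.595306 = £149,829.83

£149829.83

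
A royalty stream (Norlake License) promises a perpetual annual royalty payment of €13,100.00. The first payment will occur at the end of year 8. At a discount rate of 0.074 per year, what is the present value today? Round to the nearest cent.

€107401.32

Value at end of year 7: C / r = €13,100.00 / 0.074 = €177,027.0270
Discount to today: PV = €177,027.0270 / (1 + 0.074)^7 = €177,027.0270 / 1.648276 = €107,401.32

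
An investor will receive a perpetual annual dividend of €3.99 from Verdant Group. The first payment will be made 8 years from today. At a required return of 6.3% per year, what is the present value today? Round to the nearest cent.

€41.30

Value at end of year 7: C / r = €3.99 / 0.063 = €63.3333
Discount to today: PV = €63.3333 / (1 + 0.063)^7 = €63.3333 / 1.533673 = €41.30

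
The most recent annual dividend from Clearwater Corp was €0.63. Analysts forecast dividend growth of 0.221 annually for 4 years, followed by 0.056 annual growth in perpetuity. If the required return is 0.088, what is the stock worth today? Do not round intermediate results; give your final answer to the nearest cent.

€36.37

D_1 = 0.76923
D_2 = 0.93923
D_3 = 1.14680
D_4 = 1.40024
Terminal value at year 4: TV = D_4×(1+g_2)/(r−g_2) = 1.47866/0.032 = 46.20800
P_0 = D_1/(1+r)^1 + D_2/(1+r)^2 + D_3/(1+r)^3 + D_4/(1+r)^4 + TV/(1+r)^4
    = 0.70701 + 0.79344 + 0.89043 + 0.99928 + 32.97627 = 36.36644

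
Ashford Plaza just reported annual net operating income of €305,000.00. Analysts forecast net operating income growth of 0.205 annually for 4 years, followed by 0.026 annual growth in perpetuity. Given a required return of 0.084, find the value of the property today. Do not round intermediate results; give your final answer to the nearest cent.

D_1 = 367525.00000
D_2 = 442867.62500
D_3 = 533655.48813
D_4 = 643054.86319
Terminal value at year 4: TV = D_4×(1+g_2)/(r−g_2) = 659774.28963/0.058 = 11375418.78679
P_0 = D_1/(1+r)^1 + D_2/(1+r)^2 + D_3/(1+r)^3 + D_4/(1+r)^4 + TV/(1+r)^4
    = 339045.20295 + 376890.65457 + 418960.55236 + 465726.44428 + 8238540.20394 = 9839163.05810

€9839163.06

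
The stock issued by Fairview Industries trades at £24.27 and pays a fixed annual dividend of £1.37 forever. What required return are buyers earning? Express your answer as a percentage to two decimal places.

P = C/r ⇒ r = C/P = £1.37/£24.27 = 0.056448

5.64%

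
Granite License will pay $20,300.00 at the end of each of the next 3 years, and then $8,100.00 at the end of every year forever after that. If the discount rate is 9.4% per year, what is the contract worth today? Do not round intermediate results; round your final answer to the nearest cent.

$116833.17

PV of 3-year annuity: $20,300.00 × [1 − (1+0.094)^−3] / 0.094 = 51021.15802
Perpetuity value at year 3: $8,100.00 / 0.094 = 86170.21277
PV of perpetuity: 86170.21277 / (1+0.094)^3 = 65812.01671
Total PV = 51021.15802 + 65812.01671 = 116833.17473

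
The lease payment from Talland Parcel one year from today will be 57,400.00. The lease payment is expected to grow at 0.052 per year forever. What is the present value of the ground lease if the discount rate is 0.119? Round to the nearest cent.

856716.42

Growing perpetuity: P = D₁ / (r − g) = 57,400.0000 / (0.119 − 0.052) = 856,716.42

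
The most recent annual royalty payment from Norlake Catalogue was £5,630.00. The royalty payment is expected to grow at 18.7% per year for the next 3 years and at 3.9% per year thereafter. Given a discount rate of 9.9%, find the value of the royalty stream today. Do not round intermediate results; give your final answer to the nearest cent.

D_1 = 6682.81000
D_2 = 7932.49547
D_3 = 9415.87212
Terminal value at year 3: TV = D_3×(1+g_2)/(r−g_2) = 9783.09114/0.06 = 163051.51893
P_0 = D_1/(1+r)^1 + D_2/(1+r)^2 + D_3/(1+r)^3 + TV/(1+r)^3
    = 6080.80983 + 6567.71726 + 7093.61272 + 122837.72700 = 142579.86681

£142579.87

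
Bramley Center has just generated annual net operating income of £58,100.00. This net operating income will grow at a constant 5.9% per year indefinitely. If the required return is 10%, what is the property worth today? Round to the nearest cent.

£1500680.49

D₁ = D₀ × (1 + g) = £58,100.00 × 1.059 = £61,527.9000
Growing perpetuity: P = D₁ / (r − g) = £61,527.9000 / (0.1 − 0.059) = £1,500,680.49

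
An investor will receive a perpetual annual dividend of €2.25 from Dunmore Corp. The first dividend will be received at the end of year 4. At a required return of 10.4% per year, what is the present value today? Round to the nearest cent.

€16.08

Value at end of year 3: C / r = €2.25 / 0.104 = €21.6346
Discount to today: PV = €21.6346 / (1 + 0.104)^3 = €21.6346 / 1.345573 = €16.08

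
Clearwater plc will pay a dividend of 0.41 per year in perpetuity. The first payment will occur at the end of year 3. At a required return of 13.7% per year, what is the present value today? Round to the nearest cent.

Value at end of year 2: C / r = 0.41 / 0.137 = 2.9927
Discount to today: PV = 2.9927 / (1 + 0.137)^2 = 2.9927 / 1.292769 = 2.31

2.31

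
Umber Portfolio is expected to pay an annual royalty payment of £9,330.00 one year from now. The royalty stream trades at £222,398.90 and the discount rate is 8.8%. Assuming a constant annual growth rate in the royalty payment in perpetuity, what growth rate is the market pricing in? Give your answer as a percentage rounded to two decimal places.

4.60%

P = D₁/(r−g) ⇒ g = r − D₁/P = 0.088 − £9,330.00/£222,398.90 = 0.046048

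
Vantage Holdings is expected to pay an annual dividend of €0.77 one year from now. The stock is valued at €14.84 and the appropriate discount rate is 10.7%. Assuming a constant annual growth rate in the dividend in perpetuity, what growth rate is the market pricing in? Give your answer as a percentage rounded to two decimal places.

5.51%

P = D₁/(r−g) ⇒ g = r − D₁/P = 0.107 − €0.77/€14.84 = 0.055113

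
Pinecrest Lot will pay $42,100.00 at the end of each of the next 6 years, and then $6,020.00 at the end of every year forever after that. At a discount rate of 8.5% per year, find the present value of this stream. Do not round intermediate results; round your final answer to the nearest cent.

PV of 6-year annuity: $42,100.00 × [1 − (1+0.085)^−6] / 0.085 = 191706.01984
Perpetuity value at year 6: $6,020.00 / 0.085 = 70823.52941
PV of perpetuity: 70823.52941 / (1+0.085)^6 = 43410.93465
Total PV = 191706.01984 + 43410.93465 = 235116.95449

$235116.95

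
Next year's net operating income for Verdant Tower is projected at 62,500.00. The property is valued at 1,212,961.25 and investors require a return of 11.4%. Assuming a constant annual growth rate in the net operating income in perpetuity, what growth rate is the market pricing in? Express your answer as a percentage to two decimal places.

6.25%

P = D₁/(r−g) ⇒ g = r − D₁/P = 0.114 − 62,500.00/1,212,961.25 = 0.062473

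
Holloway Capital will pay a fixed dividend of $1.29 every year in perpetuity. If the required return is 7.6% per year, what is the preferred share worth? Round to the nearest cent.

Level perpetuity: PV = C / r = $1.29 / 0.076 = $16.97

$16.97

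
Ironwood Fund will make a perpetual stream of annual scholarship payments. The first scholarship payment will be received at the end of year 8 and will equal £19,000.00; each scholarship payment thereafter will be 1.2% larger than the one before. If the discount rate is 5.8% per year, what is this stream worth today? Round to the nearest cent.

£278353.12

Value at end of year 7: C₁ / (r − g) = £19,000.00 / (0.058 − 0.012) = £413,043.4783
Discount to today: PV = £413,043.4783 / (1 + 0.058)^7 = £413,043.4783 / 1.483883 = £278,353.12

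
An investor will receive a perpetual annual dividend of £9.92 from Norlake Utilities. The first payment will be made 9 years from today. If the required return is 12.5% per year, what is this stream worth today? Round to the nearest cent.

£30.93

Value at end of year 8: C / r = £9.92 / 0.125 = £79.3600
Discount to today: PV = £79.3600 / (1 + 0.125)^8 = £79.3600 / 2.565785 = £30.93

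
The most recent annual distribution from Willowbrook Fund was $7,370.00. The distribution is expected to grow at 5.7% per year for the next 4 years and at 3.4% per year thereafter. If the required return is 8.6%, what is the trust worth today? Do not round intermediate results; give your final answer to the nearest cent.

$159075.79

D_1 = 7790.09000
D_2 = 8234.12513
D_3 = 8703.47026
D_4 = 9199.56807
Terminal value at year 4: TV = D_4×(1+g_2)/(r−g_2) = 9512.35338/0.052 = 182929.87272
P_0 = D_1/(1+r)^1 + D_2/(1+r)^2 + D_3/(1+r)^3 + D_4/(1+r)^4 + TV/(1+r)^4
    = 7173.19521 + 6981.64580 + 6795.21143 + 6613.75551 + 131511.98448 = 159075.79243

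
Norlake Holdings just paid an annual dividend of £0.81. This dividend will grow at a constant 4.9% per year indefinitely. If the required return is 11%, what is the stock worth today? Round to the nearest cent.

D₁ = D₀ × (1 + g) = £0.81 × 1.049 = £0.8497
Growing perpetuity: P = D₁ / (r − g) = £0.8497 / (0.11 − 0.049) = £13.93

£13.93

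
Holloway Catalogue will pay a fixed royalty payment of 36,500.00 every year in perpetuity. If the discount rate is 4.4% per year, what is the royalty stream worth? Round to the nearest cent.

829545.45

Level perpetuity: PV = C / r = 36,500.00 / 0.044 = 829,545.45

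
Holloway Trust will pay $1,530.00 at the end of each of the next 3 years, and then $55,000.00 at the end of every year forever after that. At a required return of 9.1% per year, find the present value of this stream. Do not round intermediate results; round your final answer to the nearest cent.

$469288.14

PV of 3-year annuity: $1,530.00 × [1 − (1+0.091)^−3] / 0.091 = 3865.98890
Perpetuity value at year 3: $55,000.00 / 0.091 = 604395.60440
PV of perpetuity: 604395.60440 / (1+0.091)^3 = 465422.14718
Total PV = 3865.98890 + 465422.14718 = 469288.13608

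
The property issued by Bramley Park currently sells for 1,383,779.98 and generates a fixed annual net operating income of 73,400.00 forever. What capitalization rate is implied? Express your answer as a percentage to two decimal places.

P = C/r ⇒ r = C/P = 73,400.00/1,383,779.98 = 0.053043

5.30%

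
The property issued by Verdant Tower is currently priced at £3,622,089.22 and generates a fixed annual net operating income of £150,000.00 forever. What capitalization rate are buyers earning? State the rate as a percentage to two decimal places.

P = C/r ⇒ r = C/P = £150,000.00/£3,622,089.22 = 0.041413

4.14%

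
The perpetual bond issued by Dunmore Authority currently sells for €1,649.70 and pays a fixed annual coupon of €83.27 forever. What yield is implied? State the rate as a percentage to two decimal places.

5.05%

P = C/r ⇒ r = C/P = €83.27/€1,649.70 = 0.050476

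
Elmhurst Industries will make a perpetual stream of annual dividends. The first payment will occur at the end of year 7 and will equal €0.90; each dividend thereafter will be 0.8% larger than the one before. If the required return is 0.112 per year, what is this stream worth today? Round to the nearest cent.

€4.58

Value at end of year 6: C₁ / (r − g) = €0.90 / (0.112 − 0.008) = €8.6538
Discount to today: PV = €8.6538 / (1 + 0.112)^6 = €8.6538 / 1.890727 = €4.58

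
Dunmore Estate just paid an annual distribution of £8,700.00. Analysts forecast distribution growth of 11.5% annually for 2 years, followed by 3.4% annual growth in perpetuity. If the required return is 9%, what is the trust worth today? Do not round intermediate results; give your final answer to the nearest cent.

D_1 = 9700.50000
D_2 = 10816.05750
Terminal value at year 2: TV = D_2×(1+g_2)/(r−g_2) = 11183.80345/0.056 = 199710.77598
P_0 = D_1/(1+r)^1 + D_2/(1+r)^2 + TV/(1+r)^2
    = 8899.54128 + 9103.65920 + 168092.56458 = 186095.76507

£186095.77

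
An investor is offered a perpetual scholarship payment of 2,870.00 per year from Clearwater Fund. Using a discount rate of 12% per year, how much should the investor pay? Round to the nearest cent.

23916.67

Level perpetuity: PV = C / r = 2,870.00 / 0.12 = 23,916.67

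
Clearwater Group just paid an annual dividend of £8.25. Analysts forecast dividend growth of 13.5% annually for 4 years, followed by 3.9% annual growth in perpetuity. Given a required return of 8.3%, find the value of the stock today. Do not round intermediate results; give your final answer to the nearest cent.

£272.17

D_1 = 9.36375
D_2 = 10.62786
D_3 = 12.06262
D_4 = 13.69107
Terminal value at year 4: TV = D_4×(1+g_2)/(r−g_2) = 14.22502/0.044 = 323.29595
P_0 = D_1/(1+r)^1 + D_2/(1+r)^2 + D_3/(1+r)^3 + D_4/(1+r)^4 + TV/(1+r)^4
    = 8.64612 + 9.06126 + 9.49634 + 9.95230 + 235.01005 = 272.16608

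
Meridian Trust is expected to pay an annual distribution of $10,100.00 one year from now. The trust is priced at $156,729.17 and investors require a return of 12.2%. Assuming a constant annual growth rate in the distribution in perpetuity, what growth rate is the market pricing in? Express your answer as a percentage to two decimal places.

5.76%

P = D₁/(r−g) ⇒ g = r − D₁/P = 0.122 − $10,100.00/$156,729.17 = 0.057558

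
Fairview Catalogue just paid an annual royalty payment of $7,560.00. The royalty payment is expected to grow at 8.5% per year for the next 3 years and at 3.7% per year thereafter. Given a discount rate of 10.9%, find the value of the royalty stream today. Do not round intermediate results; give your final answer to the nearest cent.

$123680.15

D_1 = 8202.60000
D_2 = 8899.82100
D_3 = 9656.30579
Terminal value at year 3: TV = D_3×(1+g_2)/(r−g_2) = 10013.58910/0.072 = 139077.62638
P_0 = D_1/(1+r)^1 + D_2/(1+r)^2 + D_3/(1+r)^3 + TV/(1+r)^3
    = 7396.39315 + 7236.32693 + 7079.72472 + 101967.70192 = 123680.14672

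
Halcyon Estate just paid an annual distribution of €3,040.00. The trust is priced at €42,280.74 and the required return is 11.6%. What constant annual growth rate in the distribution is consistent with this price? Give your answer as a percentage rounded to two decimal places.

P = D₀(1+g)/(r−g) ⇒ P(r−g) = D₀(1+g) ⇒ g(P+D₀) = P·r − D₀
g = (P·r − D₀)/(P + D₀) = (€42,280.74×0.116 − €3,040.00) / (€42,280.74 + €3,040.00) = 0.041142

4.11%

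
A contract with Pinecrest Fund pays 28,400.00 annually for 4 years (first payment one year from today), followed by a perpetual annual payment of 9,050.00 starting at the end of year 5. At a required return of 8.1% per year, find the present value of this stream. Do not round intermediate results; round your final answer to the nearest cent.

PV of 4-year annuity: 28,400.00 × [1 − (1+0.081)^−4] / 0.081 = 93855.40487
Perpetuity value at year 4: 9,050.00 / 0.081 = 111728.39506
PV of perpetuity: 111728.39506 / (1+0.081)^4 = 81820.24668
Total PV = 93855.40487 + 81820.24668 = 175675.65155

175675.65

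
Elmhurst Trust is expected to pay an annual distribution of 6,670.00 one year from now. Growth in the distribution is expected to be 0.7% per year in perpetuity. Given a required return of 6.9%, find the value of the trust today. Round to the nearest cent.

Growing perpetuity: P = D₁ / (r − g) = 6,670.0000 / (0.069 − 0.007) = 107,580.65

107580.65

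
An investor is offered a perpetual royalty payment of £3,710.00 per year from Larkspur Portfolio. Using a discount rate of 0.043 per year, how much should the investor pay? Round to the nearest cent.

Level perpetuity: PV = C / r = £3,710.00 / 0.043 = £86,279.07

£86279.07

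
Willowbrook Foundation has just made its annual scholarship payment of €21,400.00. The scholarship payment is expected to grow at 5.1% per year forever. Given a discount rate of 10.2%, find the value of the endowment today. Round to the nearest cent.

€441007.84

D₁ = D₀ × (1 + g) = €21,400.00 × 1.051 = €22,491.4000
Growing perpetuity: P = D₁ / (r − g) = €22,491.4000 / (0.102 − 0.051) = €441,007.84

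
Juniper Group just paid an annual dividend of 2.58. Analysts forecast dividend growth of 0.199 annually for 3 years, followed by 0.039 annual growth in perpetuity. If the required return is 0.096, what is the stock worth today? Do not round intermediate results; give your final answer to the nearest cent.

70.86

D_1 = 3.09342
D_2 = 3.70901
D_3 = 4.44710
Terminal value at year 3: TV = D_3×(1+g_2)/(r−g_2) = 4.62054/0.057 = 81.06212
P_0 = D_1/(1+r)^1 + D_2/(1+r)^2 + D_3/(1+r)^3 + TV/(1+r)^3
    = 2.82246 + 3.08771 + 3.37789 + 61.57243 = 70.86050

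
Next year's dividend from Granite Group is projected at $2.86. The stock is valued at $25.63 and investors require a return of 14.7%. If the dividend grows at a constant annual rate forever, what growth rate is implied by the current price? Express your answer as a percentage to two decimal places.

3.54%

P = D₁/(r−g) ⇒ g = r − D₁/P = 0.147 − $2.86/$25.63 = 0.035412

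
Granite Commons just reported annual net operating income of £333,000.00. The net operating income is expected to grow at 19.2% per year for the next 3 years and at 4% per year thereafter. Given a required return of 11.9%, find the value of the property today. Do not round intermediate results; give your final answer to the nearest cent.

£6434044.23

D_1 = 396936.00000
D_2 = 473147.71200
D_3 = 563992.07270
Terminal value at year 3: TV = D_3×(1+g_2)/(r−g_2) = 586551.75561/0.079 = 7424705.76724
P_0 = D_1/(1+r)^1 + D_2/(1+r)^2 + D_3/(1+r)^3 + TV/(1+r)^3
    = 354723.86059 + 377864.91673 + 402515.62176 + 5298939.83071 = 6434044.22978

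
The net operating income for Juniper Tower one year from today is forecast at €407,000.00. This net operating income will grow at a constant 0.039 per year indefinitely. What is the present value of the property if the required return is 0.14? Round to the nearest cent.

Growing perpetuity: P = D₁ / (r − g) = €407,000.0000 / (0.14 − 0.039) = €4,029,702.97

€4029702.97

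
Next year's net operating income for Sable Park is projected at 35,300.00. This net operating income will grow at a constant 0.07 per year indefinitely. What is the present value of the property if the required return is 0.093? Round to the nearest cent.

1534782.61

Growing perpetuity: P = D₁ / (r − g) = 35,300.0000 / (0.093 − 0.07) = 1,534,782.61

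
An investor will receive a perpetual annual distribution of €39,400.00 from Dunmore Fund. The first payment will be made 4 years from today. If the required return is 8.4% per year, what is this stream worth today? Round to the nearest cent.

€368238.41

Value at end of year 3: C / r = €39,400.00 / 0.084 = €469,047.6190
Discount to today: PV = €469,047.6190 / (1 + 0.084)^3 = €469,047.6190 / 1.273761 = €368,238.41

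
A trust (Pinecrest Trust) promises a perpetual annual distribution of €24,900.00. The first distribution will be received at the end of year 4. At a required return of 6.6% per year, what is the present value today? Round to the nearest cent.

Value at end of year 3: C / r = €24,900.00 / 0.066 = €377,272.7273
Discount to today: PV = €377,272.7273 / (1 + 0.066)^3 = €377,272.7273 / 1.211355 = €311,446.75

€311446.75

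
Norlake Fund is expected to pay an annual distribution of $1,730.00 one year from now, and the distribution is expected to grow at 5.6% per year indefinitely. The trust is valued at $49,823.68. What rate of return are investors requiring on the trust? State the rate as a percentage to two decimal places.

P = D₁/(r − g) ⇒ r = D₁/P + g = $1,730.0000/$49,823.68 + 0.056 = 0.034722 + 0.056 = 0.090722

9.07%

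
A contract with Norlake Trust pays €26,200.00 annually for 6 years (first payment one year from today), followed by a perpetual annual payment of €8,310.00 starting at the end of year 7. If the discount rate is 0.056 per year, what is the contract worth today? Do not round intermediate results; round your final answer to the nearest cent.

PV of 6-year annuity: €26,200.00 × [1 − (1+0.056)^−6] / 0.056 = 130469.04706
Perpetuity value at year 6: €8,310.00 / 0.056 = 148392.85714
PV of perpetuity: 148392.85714 / (1+0.056)^6 = 107011.26244
Total PV = 130469.04706 + 107011.26244 = 237480.30951

€237480.31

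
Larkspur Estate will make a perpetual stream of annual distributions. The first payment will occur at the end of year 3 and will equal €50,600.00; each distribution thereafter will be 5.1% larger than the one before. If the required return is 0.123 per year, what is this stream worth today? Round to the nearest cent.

€557260.82

Value at end of year 2: C₁ / (r − g) = €50,600.00 / (0.123 − 0.051) = €702,777.7778
Discount to today: PV = €702,777.7778 / (1 + 0.123)^2 = €702,777.7778 / 1.261129 = €557,260.82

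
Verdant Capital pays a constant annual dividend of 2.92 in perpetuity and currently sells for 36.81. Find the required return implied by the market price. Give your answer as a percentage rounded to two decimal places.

P = C/r ⇒ r = C/P = 2.92/36.81 = 0.079326

7.93%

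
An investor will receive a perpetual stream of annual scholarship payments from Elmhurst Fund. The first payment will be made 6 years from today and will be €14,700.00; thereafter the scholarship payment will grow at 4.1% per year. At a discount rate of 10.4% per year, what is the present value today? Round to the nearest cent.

Value at end of year 5: C₁ / (r − g) = €14,700.00 / (0.104 − 0.041) = €233,333.3333
Discount to today: PV = €233,333.3333 / (1 + 0.104)^5 = €233,333.3333 / 1.640006 = €142,275.93

€142275.93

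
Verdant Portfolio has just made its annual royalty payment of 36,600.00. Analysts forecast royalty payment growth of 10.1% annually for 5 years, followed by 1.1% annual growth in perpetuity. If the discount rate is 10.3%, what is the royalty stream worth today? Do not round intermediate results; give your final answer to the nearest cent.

D_1 = 40296.60000
D_2 = 44366.55660
D_3 = 48847.57882
D_4 = 53781.18428
D_5 = 59213.08389
Terminal value at year 5: TV = D_5×(1+g_2)/(r−g_2) = 59864.42781/0.092 = 650700.30230
P_0 = D_1/(1+r)^1 + D_2/(1+r)^2 + D_3/(1+r)^3 + D_4/(1+r)^4 + D_5/(1+r)^5 + TV/(1+r)^5
    = 36533.63554 + 36467.39141 + 36401.26740 + 36335.26329 + 36269.37886 + 398568.93510 = 580575.87161

580575.87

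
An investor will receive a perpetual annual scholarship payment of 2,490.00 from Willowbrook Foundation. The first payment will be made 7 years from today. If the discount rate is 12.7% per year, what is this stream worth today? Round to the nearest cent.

9568.68

Value at end of year 6: C / r = 2,490.00 / 0.127 = 19,606.2992
Discount to today: PV = 19,606.2992 / (1 + 0.127)^6 = 19,606.2992 / 2.049007 = 9,568.68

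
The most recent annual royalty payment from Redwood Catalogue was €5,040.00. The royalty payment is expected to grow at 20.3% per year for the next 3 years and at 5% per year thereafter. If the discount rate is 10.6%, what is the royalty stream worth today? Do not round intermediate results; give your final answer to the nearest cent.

€139538.95

D_1 = 6063.12000
D_2 = 7293.93336
D_3 = 8774.60183
Terminal value at year 3: TV = D_3×(1+g_2)/(r−g_2) = 9213.33192/0.056 = 164523.78435
P_0 = D_1/(1+r)^1 + D_2/(1+r)^2 + D_3/(1+r)^3 + TV/(1+r)^3
    = 5482.02532 + 5962.81777 + 6485.77738 + 121608.32583 = 139538.94629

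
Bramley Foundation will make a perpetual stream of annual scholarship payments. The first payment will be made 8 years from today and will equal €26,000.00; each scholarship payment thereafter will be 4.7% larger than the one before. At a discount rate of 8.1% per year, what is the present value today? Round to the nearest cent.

Value at end of year 7: C₁ / (r − g) = €26,000.00 / (0.081 − 0.047) = €764,705.8824
Discount to today: PV = €764,705.8824 / (1 + 0.081)^7 = €764,705.8824 / 1.724963 = €443,317.19

€443317.19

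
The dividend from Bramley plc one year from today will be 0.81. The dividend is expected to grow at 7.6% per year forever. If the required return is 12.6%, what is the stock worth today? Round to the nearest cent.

Growing perpetuity: P = D₁ / (r − g) = 0.8100 / (0.126 − 0.076) = 16.20

16.20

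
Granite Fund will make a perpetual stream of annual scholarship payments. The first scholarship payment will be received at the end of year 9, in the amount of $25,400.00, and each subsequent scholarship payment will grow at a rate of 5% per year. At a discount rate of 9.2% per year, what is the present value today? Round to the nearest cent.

Value at end of year 8: C₁ / (r − g) = $25,400.00 / (0.092 − 0.05) = $604,761.9048
Discount to today: PV = $604,761.9048 / (1 + 0.092)^8 = $604,761.9048 / 2.022000 = $299,090.98

$299090.98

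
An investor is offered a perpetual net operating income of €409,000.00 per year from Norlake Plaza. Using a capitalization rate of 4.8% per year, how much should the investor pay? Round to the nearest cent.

Level perpetuity: PV = C / r = €409,000.00 / 0.048 = €8,520,833.33

€8520833.33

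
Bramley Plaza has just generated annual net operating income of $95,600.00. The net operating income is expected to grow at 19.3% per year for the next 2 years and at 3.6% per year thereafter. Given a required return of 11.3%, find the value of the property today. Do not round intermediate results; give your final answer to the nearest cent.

$1690114.65

D_1 = 114050.80000
D_2 = 136062.60440
Terminal value at year 2: TV = D_2×(1+g_2)/(r−g_2) = 140960.85816/0.077 = 1830660.49556
P_0 = D_1/(1+r)^1 + D_2/(1+r)^2 + TV/(1+r)^2
    = 102471.51842 + 109836.94652 + 1477806.18950 = 1690114.65444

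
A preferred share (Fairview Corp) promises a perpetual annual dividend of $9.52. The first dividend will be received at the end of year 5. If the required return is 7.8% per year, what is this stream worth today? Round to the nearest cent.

Value at end of year 4: C / r = $9.52 / 0.078 = $122.0513
Discount to today: PV = $122.0513 / (1 + 0.078)^4 = $122.0513 / 1.350439 = $90.38

$90.38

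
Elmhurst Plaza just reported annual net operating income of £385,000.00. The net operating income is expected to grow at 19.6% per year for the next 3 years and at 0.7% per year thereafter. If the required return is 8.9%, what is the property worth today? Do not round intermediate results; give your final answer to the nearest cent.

£7660257.52

D_1 = 460460.00000
D_2 = 550710.16000
D_3 = 658649.35136
Terminal value at year 3: TV = D_3×(1+g_2)/(r−g_2) = 663259.89682/0.082 = 8088535.32707
P_0 = D_1/(1+r)^1 + D_2/(1+r)^2 + D_3/(1+r)^3 + TV/(1+r)^3
    = 422828.28283 + 464373.39418 + 510000.53208 + 6263055.31474 = 7660257.52384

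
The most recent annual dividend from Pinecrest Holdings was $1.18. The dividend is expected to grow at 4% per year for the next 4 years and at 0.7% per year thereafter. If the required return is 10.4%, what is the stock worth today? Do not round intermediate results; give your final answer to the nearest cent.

D_1 = 1.22720
D_2 = 1.27629
D_3 = 1.32734
D_4 = 1.38043
Terminal value at year 4: TV = D_4×(1+g_2)/(r−g_2) = 1.39010/0.097 = 14.33089
P_0 = D_1/(1+r)^1 + D_2/(1+r)^2 + D_3/(1+r)^3 + D_4/(1+r)^4 + TV/(1+r)^4
    = 1.11159 + 1.04715 + 0.98645 + 0.92926 + 9.64710 = 13.72156

$13.72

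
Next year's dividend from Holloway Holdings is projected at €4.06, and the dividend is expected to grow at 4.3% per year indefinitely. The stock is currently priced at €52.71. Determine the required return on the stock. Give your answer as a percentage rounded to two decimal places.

P = D₁/(r − g) ⇒ r = D₁/P + g = €4.0600/€52.71 + 0.043 = 0.077025 + 0.043 = 0.120025

12.00%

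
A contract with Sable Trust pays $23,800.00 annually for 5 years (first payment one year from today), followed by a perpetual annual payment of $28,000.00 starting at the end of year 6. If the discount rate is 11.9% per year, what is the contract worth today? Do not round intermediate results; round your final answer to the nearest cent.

$220116.48

PV of 5-year annuity: $23,800.00 × [1 − (1+0.119)^−5] / 0.119 = 86006.63786
Perpetuity value at year 5: $28,000.00 / 0.119 = 235294.11765
PV of perpetuity: 235294.11765 / (1+0.119)^5 = 134109.83782
Total PV = 86006.63786 + 134109.83782 = 220116.47567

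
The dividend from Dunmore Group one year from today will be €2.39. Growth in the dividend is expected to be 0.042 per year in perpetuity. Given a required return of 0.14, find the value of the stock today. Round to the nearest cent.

Growing perpetuity: P = D₁ / (r − g) = €2.3900 / (0.14 − 0.042) = €24.39

€24.39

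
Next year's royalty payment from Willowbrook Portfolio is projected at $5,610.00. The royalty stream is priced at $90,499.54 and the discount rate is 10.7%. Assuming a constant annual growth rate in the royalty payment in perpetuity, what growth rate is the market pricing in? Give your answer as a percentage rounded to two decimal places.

P = D₁/(r−g) ⇒ g = r − D₁/P = 0.107 − $5,610.00/$90,499.54 = 0.045011

4.50%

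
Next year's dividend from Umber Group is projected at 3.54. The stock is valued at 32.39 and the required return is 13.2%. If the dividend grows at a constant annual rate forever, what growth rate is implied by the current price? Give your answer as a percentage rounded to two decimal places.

2.27%

P = D₁/(r−g) ⇒ g = r − D₁/P = 0.132 − 3.54/32.39 = 0.022707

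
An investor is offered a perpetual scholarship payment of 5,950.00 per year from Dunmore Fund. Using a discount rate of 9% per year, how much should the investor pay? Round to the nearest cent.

Level perpetuity: PV = C / r = 5,950.00 / 0.09 = 66,111.11

66111.11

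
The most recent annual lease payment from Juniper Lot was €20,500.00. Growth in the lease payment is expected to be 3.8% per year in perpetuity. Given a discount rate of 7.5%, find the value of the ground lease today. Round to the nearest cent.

€575108.11

D₁ = D₀ × (1 + g) = €20,500.00 × 1.038 = €21,279.0000
Growing perpetuity: P = D₁ / (r − g) = €21,279.0000 / (0.075 − 0.038) = €575,108.11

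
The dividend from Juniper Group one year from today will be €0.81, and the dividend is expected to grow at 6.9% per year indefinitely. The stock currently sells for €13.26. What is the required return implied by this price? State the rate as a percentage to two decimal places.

P = D₁/(r − g) ⇒ r = D₁/P + g = €0.8100/€13.26 + 0.069 = 0.061086 + 0.069 = 0.130086

13.01%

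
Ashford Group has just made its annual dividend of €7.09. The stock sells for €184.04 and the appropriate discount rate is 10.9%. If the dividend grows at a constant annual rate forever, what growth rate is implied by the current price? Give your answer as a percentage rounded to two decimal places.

P = D₀(1+g)/(r−g) ⇒ P(r−g) = D₀(1+g) ⇒ g(P+D₀) = P·r − D₀
g = (P·r − D₀)/(P + D₀) = (€184.04×0.109 − €7.09) / (€184.04 + €7.09) = 0.067861

6.79%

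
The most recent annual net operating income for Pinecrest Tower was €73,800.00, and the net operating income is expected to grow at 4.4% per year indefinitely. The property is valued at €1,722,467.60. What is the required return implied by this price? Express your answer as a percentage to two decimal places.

D₁ = €73,800.00 × 1.044 = €77,047.2000
P = D₁/(r − g) ⇒ r = D₁/P + g = €77,047.2000/€1,722,467.60 + 0.044 = 0.044731 + 0.044 = 0.088731

8.87%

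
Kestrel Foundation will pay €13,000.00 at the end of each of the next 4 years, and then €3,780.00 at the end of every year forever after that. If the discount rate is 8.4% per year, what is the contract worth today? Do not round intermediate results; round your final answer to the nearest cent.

€75267.88

PV of 4-year annuity: €13,000.00 × [1 − (1+0.084)^−4] / 0.084 = 42677.04896
Perpetuity value at year 4: €3,780.00 / 0.084 = 45000.00000
PV of perpetuity: 45000.00000 / (1+0.084)^4 = 32590.82730
Total PV = 42677.04896 + 32590.82730 = 75267.87626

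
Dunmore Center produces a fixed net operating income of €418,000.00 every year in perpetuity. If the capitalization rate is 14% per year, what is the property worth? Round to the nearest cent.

Level perpetuity: PV = C / r = €418,000.00 / 0.14 = €2,985,714.29

€2985714.29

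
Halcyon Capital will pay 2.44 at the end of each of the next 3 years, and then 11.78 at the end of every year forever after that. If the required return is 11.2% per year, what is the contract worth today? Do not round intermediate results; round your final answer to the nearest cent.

PV of 3-year annuity: 2.44 × [1 − (1+0.112)^−3] / 0.112 = 5.94198
Perpetuity value at year 3: 11.78 / 0.112 = 105.17857
PV of perpetuity: 105.17857 / (1+0.112)^3 = 76.49145
Total PV = 5.94198 + 76.49145 = 82.43344

82.43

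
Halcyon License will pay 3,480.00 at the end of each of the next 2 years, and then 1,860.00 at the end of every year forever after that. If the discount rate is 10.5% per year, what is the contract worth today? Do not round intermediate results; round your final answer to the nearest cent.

20507.10

PV of 2-year annuity: 3,480.00 × [1 − (1+0.105)^−2] / 0.105 = 5999.38576
Perpetuity value at year 2: 1,860.00 / 0.105 = 17714.28571
PV of perpetuity: 17714.28571 / (1+0.105)^2 = 14507.71746
Total PV = 5999.38576 + 14507.71746 = 20507.10322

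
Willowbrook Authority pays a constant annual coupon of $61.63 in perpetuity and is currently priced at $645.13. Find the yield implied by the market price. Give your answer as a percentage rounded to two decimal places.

9.55%

P = C/r ⇒ r = C/P = $61.63/$645.13 = 0.095531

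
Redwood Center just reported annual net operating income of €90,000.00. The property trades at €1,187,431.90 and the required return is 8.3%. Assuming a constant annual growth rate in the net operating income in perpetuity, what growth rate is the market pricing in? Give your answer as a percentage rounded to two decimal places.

0.67%

P = D₀(1+g)/(r−g) ⇒ P(r−g) = D₀(1+g) ⇒ g(P+D₀) = P·r − D₀
g = (P·r − D₀)/(P + D₀) = (€1,187,431.90×0.083 − €90,000.00) / (€1,187,431.90 + €90,000.00) = 0.006698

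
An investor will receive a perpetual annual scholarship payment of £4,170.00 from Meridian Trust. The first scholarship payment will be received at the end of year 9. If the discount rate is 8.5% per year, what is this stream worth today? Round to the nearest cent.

Value at end of year 8: C / r = £4,170.00 / 0.085 = £49,058.8235
Discount to today: PV = £49,058.8235 / (1 + 0.085)^8 = £49,058.8235 / 1.920604 = £25,543.43

£25543.43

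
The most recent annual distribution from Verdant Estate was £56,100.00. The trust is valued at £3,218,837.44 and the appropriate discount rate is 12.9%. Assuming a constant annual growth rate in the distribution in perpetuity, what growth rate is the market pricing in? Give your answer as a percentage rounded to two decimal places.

10.97%

P = D₀(1+g)/(r−g) ⇒ P(r−g) = D₀(1+g) ⇒ g(P+D₀) = P·r − D₀
g = (P·r − D₀)/(P + D₀) = (£3,218,837.44×0.129 − £56,100.00) / (£3,218,837.44 + £56,100.00) = 0.109660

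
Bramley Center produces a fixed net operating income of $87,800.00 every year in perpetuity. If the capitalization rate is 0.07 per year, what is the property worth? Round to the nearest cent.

Level perpetuity: PV = C / r = $87,800.00 / 0.07 = $1,254,285.71

$1254285.71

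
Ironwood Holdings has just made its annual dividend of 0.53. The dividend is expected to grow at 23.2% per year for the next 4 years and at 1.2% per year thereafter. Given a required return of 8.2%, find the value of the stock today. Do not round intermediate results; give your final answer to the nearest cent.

15.84

D_1 = 0.65296
D_2 = 0.80445
D_3 = 0.99108
D_4 = 1.22101
Terminal value at year 4: TV = D_4×(1+g_2)/(r−g_2) = 1.23566/0.07 = 17.65229
P_0 = D_1/(1+r)^1 + D_2/(1+r)^2 + D_3/(1+r)^3 + D_4/(1+r)^4 + TV/(1+r)^4
    = 0.60348 + 0.68714 + 0.78240 + 0.89086 + 12.87930 = 15.84316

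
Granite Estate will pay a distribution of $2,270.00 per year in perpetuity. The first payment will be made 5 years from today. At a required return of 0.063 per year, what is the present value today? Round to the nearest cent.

$28219.69

Value at end of year 4: C / r = $2,270.00 / 0.063 = $36,031.7460
Discount to today: PV = $36,031.7460 / (1 + 0.063)^4 = $36,031.7460 / 1.276830 = $28,219.69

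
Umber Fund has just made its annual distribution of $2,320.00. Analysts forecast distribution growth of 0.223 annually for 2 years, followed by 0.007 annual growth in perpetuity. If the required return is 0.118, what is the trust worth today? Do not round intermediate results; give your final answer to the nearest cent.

$30500.40

D_1 = 2837.36000
D_2 = 3470.09128
Terminal value at year 2: TV = D_2×(1+g_2)/(r−g_2) = 3494.38192/0.111 = 31480.91819
P_0 = D_1/(1+r)^1 + D_2/(1+r)^2 + TV/(1+r)^2
    = 2537.88909 + 2776.24182 + 25186.26588 = 30500.39678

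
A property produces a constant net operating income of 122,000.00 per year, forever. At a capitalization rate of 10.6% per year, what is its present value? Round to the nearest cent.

1150943.40

Level perpetuity: PV = C / r = 122,000.00 / 0.106 = 1,150,943.40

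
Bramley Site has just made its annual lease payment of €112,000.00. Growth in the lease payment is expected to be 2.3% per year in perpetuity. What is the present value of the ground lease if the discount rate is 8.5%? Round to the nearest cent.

€1848000.00

D₁ = D₀ × (1 + g) = €112,000.00 × 1.023 = €114,576.0000
Growing perpetuity: P = D₁ / (r − g) = €114,576.0000 / (0.085 − 0.023) = €1,848,000.00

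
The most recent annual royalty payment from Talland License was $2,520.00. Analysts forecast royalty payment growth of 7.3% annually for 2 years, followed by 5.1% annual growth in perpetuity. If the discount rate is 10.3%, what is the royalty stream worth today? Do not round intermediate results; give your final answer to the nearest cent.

$53036.39

D_1 = 2703.96000
D_2 = 2901.34908
Terminal value at year 2: TV = D_2×(1+g_2)/(r−g_2) = 3049.31788/0.052 = 58640.72852
P_0 = D_1/(1+r)^1 + D_2/(1+r)^2 + TV/(1+r)^2
    = 2451.45966 + 2384.78351 + 48200.14361 = 53036.38678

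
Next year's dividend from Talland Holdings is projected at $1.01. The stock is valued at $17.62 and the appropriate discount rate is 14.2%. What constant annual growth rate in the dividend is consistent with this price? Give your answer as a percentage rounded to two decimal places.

8.47%

P = D₁/(r−g) ⇒ g = r − D₁/P = 0.142 − $1.01/$17.62 = 0.084679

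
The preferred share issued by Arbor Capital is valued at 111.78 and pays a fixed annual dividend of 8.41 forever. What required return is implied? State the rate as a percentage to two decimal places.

7.52%

P = C/r ⇒ r = C/P = 8.41/111.78 = 0.075237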